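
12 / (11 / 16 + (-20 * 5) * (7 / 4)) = -192 / 2789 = -0.07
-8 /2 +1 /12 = -47 /12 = -3.92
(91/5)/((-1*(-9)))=91/45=2.02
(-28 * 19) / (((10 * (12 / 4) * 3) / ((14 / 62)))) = -1862 / 1395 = -1.33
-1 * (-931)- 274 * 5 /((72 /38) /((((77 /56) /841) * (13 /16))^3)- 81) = 41809024421669324999 /44907652521789939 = 931.00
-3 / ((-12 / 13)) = 13 / 4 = 3.25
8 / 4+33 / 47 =2.70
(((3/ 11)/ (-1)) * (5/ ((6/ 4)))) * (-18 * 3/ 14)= 270/ 77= 3.51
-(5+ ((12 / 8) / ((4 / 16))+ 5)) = -16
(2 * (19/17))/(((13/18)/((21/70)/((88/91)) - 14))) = -2060037/48620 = -42.37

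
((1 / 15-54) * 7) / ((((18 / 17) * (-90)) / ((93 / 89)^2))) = 92516431 / 21386700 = 4.33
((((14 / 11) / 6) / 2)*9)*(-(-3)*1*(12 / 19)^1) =378 / 209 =1.81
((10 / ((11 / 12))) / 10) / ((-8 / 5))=-15 / 22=-0.68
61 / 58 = 1.05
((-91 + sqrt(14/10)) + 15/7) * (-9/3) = 1866/7 - 3 * sqrt(35)/5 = 263.02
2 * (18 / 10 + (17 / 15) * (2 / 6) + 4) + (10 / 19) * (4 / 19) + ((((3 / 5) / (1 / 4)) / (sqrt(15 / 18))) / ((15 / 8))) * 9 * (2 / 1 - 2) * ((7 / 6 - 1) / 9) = 202516 / 16245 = 12.47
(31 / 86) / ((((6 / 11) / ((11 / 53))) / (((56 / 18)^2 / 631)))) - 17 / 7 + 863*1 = 2105067290140 / 2446121349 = 860.57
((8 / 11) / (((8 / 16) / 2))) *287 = 9184 / 11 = 834.91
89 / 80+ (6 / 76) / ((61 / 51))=109271 / 92720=1.18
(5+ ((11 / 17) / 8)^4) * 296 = 63289414677 / 42762752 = 1480.01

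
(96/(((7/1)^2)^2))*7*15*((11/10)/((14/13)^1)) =10296/2401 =4.29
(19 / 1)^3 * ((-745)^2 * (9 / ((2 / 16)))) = 274097986200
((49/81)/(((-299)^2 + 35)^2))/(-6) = -49/3887415874656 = -0.00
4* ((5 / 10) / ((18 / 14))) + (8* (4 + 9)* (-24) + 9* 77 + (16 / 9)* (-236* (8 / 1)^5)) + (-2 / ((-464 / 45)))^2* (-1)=-6660622112369 / 484416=-13749797.93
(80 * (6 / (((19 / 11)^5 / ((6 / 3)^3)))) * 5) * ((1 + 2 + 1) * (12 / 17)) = 148424601600 / 42093683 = 3526.05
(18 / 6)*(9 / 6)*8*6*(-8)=-1728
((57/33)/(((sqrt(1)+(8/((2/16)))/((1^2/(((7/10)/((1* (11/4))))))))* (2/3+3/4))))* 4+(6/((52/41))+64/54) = 23447557/3783078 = 6.20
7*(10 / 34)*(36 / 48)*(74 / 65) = 777 / 442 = 1.76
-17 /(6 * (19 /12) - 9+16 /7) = -238 /39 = -6.10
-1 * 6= -6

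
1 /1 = 1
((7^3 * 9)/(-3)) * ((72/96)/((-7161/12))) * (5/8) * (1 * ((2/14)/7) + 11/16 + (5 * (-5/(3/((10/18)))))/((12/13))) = -1367725/392832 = -3.48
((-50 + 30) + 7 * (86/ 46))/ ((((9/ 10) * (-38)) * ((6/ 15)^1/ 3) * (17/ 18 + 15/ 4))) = 23850/ 73853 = 0.32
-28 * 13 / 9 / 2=-182 / 9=-20.22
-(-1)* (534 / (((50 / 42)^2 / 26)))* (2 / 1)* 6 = 73474128 / 625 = 117558.60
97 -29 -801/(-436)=30449/436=69.84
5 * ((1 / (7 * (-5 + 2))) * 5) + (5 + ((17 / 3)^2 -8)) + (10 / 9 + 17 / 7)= 1982 / 63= 31.46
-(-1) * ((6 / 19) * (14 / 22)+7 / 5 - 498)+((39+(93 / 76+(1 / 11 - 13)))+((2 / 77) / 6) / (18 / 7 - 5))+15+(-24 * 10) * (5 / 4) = -160756103 / 213180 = -754.09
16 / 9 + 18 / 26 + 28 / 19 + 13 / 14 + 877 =27445631 / 31122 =881.87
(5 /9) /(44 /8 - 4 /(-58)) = 290 /2907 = 0.10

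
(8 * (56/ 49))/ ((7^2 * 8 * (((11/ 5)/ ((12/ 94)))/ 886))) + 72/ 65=26589432/ 11526515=2.31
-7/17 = -0.41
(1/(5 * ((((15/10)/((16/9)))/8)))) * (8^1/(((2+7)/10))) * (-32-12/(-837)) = -36552704/67797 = -539.15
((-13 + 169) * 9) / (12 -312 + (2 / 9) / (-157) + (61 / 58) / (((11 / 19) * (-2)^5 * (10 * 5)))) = -4.68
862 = 862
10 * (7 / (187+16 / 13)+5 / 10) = 13145 / 2447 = 5.37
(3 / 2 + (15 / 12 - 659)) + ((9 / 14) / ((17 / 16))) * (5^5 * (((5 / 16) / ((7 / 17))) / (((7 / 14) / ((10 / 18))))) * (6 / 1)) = 1746375 / 196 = 8910.08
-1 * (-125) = 125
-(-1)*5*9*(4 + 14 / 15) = 222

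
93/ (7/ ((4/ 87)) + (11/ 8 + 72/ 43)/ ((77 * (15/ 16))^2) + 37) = 21339063900/ 43423982047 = 0.49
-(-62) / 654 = 31 / 327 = 0.09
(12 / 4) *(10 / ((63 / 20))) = 200 / 21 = 9.52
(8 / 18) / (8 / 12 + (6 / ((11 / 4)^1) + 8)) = 22 / 537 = 0.04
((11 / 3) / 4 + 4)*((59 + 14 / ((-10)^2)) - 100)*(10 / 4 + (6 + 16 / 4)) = -40179 / 16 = -2511.19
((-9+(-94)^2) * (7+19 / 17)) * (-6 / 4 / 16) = -1827189 / 272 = -6717.61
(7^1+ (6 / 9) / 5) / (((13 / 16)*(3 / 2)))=5.85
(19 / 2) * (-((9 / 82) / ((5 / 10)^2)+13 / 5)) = -11837 / 410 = -28.87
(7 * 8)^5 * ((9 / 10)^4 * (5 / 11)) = 225834448896 / 1375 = 164243235.56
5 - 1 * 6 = -1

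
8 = 8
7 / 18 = 0.39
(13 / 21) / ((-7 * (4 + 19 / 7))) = -0.01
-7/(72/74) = -259/36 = -7.19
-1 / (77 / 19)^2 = -361 / 5929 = -0.06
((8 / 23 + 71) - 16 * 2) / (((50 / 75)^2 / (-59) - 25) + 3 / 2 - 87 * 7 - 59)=-961110 / 16890763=-0.06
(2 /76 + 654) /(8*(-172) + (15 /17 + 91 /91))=-422501 /887680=-0.48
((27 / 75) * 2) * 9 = 162 / 25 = 6.48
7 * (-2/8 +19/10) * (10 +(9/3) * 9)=8547/20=427.35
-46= -46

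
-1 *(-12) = 12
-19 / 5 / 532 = -1 / 140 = -0.01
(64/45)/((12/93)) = 11.02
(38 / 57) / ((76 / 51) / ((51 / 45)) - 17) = -578 / 13599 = -0.04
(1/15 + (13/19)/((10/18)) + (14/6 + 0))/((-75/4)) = -92/475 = -0.19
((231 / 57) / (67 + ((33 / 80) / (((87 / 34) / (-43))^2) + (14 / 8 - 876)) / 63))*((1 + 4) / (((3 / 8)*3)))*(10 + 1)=3090675 / 857527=3.60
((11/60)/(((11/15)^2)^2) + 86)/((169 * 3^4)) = 461239/72880236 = 0.01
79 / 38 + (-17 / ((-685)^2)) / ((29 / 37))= 1074970573 / 517085950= 2.08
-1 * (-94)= 94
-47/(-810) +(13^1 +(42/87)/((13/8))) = 4078249/305370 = 13.36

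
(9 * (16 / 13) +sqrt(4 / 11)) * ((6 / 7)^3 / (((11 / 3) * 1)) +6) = 46572 * sqrt(11) / 41503 +3353184 / 49049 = 72.09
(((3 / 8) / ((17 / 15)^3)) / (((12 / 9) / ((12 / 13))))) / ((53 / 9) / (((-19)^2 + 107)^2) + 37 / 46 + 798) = 39725214750 / 177930029350427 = 0.00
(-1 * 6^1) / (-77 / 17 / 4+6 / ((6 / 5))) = -408 / 263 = -1.55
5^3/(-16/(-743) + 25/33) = 3064875/19103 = 160.44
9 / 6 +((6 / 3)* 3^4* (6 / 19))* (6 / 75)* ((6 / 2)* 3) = 36417 / 950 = 38.33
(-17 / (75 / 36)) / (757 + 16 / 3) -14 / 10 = -80657 / 57175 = -1.41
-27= -27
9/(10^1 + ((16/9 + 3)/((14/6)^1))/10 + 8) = 1890/3823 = 0.49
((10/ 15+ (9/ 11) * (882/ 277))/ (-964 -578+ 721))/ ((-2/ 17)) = 0.03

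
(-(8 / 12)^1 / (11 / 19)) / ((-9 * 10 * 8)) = 19 / 11880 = 0.00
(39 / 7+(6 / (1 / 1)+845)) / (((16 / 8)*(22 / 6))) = 8994 / 77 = 116.81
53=53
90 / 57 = 30 / 19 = 1.58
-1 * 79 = -79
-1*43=-43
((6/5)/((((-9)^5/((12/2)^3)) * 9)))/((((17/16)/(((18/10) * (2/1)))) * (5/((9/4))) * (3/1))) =-128/516375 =-0.00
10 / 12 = 5 / 6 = 0.83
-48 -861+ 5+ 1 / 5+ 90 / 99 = -49659 / 55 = -902.89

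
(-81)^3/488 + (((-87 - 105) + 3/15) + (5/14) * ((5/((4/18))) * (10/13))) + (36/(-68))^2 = -81774918163/64169560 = -1274.36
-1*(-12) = 12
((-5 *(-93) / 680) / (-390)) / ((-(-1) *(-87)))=0.00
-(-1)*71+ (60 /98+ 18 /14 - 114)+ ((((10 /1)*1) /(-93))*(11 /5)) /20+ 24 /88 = -20472439 /501270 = -40.84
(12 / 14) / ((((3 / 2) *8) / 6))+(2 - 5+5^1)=17 / 7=2.43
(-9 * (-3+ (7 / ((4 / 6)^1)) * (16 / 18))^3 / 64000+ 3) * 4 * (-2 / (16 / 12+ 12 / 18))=-569141 / 48000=-11.86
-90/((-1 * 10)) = 9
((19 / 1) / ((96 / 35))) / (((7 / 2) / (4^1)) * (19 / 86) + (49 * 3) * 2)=817 / 34698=0.02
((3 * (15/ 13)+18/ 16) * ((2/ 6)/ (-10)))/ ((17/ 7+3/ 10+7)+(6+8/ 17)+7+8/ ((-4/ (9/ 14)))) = -18921/ 2712008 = -0.01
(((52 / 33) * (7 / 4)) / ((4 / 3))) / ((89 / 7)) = 637 / 3916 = 0.16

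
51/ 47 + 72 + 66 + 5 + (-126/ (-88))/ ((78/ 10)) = 3878519/ 26884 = 144.27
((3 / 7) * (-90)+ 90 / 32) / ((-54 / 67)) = 29815 / 672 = 44.37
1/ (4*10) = 1/ 40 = 0.02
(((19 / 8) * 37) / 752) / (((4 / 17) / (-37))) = -442187 / 24064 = -18.38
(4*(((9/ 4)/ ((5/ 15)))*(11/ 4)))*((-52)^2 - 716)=147609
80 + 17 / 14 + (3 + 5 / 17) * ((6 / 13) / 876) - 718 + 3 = -143147717 / 225862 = -633.78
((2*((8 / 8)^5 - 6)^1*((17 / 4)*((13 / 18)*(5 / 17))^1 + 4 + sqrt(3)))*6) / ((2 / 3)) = -1765 / 4 - 90*sqrt(3) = -597.13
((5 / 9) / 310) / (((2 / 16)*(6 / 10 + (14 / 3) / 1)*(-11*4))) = -5 / 80817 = -0.00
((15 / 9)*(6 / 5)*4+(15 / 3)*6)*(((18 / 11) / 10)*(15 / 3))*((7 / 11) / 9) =266 / 121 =2.20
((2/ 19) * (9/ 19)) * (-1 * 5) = -90/ 361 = -0.25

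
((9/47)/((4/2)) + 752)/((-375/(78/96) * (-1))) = 1.63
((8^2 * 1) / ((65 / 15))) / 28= 0.53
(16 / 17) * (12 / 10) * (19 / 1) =21.46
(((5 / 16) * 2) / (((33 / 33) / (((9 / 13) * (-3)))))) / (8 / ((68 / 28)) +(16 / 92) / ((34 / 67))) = -5865 / 16432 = -0.36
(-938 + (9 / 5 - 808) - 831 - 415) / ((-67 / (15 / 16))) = 44853 / 1072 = 41.84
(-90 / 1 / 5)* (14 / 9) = -28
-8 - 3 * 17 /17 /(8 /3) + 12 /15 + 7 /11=-3383 /440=-7.69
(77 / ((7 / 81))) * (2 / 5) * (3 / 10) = 2673 / 25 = 106.92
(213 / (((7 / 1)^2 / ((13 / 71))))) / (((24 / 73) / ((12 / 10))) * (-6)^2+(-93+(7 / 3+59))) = -8541 / 233975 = -0.04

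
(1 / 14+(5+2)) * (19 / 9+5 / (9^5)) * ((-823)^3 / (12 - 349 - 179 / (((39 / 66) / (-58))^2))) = 64593669550177196 / 13387741488639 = 4824.84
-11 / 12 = -0.92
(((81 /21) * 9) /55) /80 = 0.01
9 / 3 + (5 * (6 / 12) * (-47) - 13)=-255 / 2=-127.50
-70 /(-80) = 0.88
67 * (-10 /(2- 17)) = 134 /3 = 44.67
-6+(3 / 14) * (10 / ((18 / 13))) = -187 / 42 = -4.45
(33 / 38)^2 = 1089 / 1444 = 0.75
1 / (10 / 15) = 3 / 2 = 1.50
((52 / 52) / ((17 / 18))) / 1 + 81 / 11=1575 / 187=8.42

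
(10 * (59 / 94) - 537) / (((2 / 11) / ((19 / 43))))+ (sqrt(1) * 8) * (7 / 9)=-23346656 / 18189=-1283.56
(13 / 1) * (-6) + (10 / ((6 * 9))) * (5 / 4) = -8399 / 108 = -77.77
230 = 230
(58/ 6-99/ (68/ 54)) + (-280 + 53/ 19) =-670861/ 1938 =-346.16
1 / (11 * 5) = 1 / 55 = 0.02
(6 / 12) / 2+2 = 9 / 4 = 2.25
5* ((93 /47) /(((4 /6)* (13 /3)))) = 4185 /1222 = 3.42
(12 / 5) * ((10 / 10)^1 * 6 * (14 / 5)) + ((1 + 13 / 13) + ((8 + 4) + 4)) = 1458 / 25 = 58.32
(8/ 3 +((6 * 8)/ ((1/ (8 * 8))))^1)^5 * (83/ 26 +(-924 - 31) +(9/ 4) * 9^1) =-269543166113664319250432/ 1053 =-255976416062359277540.77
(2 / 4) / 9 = 1 / 18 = 0.06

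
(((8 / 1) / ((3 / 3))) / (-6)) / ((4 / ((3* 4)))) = -4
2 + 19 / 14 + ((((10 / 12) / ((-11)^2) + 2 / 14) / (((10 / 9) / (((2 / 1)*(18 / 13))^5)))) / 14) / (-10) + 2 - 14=-968573177251 / 110069809850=-8.80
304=304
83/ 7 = 11.86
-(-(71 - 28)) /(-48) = -43 /48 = -0.90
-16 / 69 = -0.23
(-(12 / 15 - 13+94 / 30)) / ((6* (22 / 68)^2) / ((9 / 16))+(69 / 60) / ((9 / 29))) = 471648 / 250843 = 1.88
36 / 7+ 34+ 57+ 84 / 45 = 10291 / 105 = 98.01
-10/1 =-10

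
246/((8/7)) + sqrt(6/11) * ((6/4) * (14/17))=21 * sqrt(66)/187 + 861/4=216.16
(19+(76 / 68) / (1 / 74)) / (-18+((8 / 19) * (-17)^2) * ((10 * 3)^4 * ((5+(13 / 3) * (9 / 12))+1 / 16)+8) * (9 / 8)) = 2527 / 22901456619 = 0.00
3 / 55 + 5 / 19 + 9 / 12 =4463 / 4180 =1.07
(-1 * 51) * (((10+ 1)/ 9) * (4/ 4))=-187/ 3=-62.33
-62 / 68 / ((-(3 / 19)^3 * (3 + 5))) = 212629 / 7344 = 28.95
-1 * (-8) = 8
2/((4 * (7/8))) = 4/7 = 0.57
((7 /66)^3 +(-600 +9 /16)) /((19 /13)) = -4480724053 /10924848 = -410.14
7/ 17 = 0.41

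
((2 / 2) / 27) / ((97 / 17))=17 / 2619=0.01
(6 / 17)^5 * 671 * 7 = 36523872 / 1419857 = 25.72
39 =39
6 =6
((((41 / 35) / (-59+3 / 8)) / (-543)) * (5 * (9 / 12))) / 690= 41 / 205006935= 0.00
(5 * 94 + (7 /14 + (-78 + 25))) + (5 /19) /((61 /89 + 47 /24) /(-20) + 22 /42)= 620318805 /1483406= 418.17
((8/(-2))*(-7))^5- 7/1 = 17210361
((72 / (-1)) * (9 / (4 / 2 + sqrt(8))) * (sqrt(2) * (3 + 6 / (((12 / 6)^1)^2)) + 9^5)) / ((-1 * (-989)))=19128960 / 989-19130418 * sqrt(2) / 989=-8013.69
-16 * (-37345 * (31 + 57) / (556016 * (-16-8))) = -410795 / 104253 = -3.94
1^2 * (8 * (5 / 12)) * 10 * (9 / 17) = 300 / 17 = 17.65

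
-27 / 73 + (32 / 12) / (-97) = -8441 / 21243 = -0.40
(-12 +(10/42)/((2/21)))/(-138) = 0.07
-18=-18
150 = 150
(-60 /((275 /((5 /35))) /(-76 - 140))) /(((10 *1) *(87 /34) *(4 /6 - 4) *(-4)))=5508 /279125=0.02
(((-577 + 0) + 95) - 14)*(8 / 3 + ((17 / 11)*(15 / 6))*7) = -486328 / 33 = -14737.21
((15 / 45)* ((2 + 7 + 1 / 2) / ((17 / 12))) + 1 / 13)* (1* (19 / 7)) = 6.28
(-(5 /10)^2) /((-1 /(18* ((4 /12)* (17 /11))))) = 51 /22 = 2.32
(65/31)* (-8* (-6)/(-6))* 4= -2080/31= -67.10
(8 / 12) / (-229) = -2 / 687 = -0.00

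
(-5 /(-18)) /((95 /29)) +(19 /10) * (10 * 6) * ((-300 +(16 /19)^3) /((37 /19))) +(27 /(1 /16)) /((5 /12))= -54912761 /3330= -16490.32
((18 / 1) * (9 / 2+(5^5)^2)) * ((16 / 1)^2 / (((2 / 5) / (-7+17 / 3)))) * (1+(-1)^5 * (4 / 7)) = -450000207360 / 7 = -64285743908.57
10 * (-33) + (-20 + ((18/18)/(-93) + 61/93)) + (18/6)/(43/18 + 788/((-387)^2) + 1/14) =-27896653311/80131001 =-348.14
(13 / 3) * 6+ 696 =722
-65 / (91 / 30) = -150 / 7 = -21.43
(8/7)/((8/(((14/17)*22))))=44/17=2.59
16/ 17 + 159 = 2719/ 17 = 159.94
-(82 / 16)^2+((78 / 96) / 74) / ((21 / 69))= -434781 / 16576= -26.23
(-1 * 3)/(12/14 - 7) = 21/43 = 0.49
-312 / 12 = -26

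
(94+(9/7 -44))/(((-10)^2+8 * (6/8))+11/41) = 14719/30499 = 0.48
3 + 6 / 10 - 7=-17 / 5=-3.40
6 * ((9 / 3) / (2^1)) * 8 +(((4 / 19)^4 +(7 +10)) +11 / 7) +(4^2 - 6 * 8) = 53433402 / 912247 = 58.57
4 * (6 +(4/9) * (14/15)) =3464/135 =25.66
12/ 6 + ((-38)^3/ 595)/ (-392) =65169/ 29155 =2.24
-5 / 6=-0.83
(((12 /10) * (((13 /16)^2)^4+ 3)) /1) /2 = 41101897827 /21474836480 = 1.91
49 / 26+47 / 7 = 1565 / 182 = 8.60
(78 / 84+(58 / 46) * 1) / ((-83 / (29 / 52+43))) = -1596825 / 1389752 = -1.15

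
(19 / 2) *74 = 703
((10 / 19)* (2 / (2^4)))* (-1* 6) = -15 / 38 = -0.39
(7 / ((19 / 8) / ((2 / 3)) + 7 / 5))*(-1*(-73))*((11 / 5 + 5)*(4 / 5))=1177344 / 1985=593.12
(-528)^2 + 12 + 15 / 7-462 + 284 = 1950341 / 7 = 278620.14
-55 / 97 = -0.57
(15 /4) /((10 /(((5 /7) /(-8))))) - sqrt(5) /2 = -sqrt(5) /2 - 15 /448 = -1.15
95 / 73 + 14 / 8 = 891 / 292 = 3.05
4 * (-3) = -12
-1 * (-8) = 8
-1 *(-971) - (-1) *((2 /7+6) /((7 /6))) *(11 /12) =47821 /49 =975.94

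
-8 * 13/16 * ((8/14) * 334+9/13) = -17431/14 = -1245.07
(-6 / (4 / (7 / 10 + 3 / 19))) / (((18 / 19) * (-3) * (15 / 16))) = 326 / 675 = 0.48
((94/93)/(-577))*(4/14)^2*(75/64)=-1175/7011704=-0.00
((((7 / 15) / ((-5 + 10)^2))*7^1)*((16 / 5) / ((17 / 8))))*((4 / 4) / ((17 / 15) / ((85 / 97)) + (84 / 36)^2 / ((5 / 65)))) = 2352 / 861475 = 0.00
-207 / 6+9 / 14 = -237 / 7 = -33.86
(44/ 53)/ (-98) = -22/ 2597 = -0.01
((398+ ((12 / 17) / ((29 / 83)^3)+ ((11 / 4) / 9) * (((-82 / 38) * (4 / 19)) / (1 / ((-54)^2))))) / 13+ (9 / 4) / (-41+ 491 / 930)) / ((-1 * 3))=-0.23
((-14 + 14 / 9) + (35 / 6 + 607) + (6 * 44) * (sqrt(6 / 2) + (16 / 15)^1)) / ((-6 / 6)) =-79379 / 90 - 264 * sqrt(3) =-1339.25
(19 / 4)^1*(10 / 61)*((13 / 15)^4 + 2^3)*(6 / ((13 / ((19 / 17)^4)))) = 1073539958539 / 223533516375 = 4.80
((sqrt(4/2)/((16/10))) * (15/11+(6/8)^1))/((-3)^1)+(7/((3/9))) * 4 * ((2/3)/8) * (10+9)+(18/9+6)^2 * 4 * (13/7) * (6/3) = 7587/7-155 * sqrt(2)/352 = 1083.23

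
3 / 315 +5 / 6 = 59 / 70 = 0.84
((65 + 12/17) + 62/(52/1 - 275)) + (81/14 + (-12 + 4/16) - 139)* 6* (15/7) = -668137479/371518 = -1798.40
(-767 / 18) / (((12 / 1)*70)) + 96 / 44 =354443 / 166320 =2.13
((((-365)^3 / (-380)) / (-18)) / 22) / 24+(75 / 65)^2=-1481078425 / 122069376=-12.13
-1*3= -3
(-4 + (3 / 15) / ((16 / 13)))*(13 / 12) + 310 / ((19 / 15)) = 4388171 / 18240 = 240.58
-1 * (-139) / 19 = 139 / 19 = 7.32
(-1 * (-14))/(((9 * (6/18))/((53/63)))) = 106/27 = 3.93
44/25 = 1.76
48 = 48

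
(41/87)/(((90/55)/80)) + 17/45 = 23.42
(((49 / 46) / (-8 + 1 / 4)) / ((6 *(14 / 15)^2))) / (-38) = 75 / 108376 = 0.00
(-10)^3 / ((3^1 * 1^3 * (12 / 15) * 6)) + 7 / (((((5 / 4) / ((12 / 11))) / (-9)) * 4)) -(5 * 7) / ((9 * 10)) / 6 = -83.25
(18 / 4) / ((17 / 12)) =54 / 17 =3.18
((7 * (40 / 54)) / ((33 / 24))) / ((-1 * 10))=-112 / 297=-0.38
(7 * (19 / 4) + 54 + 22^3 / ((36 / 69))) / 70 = 245951 / 840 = 292.80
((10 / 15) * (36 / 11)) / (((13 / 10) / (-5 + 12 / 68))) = -19680 / 2431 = -8.10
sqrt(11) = 3.32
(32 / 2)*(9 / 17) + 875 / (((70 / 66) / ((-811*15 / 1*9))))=-1535526981 / 17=-90325116.53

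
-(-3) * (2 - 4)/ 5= -6/ 5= -1.20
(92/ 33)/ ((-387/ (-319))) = 2668/ 1161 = 2.30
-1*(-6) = 6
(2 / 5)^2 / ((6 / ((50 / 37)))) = 4 / 111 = 0.04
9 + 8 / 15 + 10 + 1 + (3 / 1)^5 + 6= 4043 / 15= 269.53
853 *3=2559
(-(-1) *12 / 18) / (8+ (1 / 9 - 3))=3 / 23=0.13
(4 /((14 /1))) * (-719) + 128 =-542 /7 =-77.43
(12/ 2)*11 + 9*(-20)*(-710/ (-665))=-16782/ 133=-126.18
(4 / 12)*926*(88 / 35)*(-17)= -1385296 / 105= -13193.30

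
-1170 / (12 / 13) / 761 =-2535 / 1522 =-1.67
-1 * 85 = -85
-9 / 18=-1 / 2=-0.50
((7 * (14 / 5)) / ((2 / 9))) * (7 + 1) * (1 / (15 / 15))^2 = 3528 / 5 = 705.60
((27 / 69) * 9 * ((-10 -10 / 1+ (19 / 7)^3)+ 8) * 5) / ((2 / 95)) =105536925 / 15778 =6688.87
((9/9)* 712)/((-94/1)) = -356/47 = -7.57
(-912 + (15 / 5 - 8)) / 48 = -917 / 48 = -19.10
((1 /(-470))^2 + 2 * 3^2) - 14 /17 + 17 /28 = 116869936 /6571775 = 17.78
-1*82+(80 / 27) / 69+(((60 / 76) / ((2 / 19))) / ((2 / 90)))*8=4877414 / 1863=2618.04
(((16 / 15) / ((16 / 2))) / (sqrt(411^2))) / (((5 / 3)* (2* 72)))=0.00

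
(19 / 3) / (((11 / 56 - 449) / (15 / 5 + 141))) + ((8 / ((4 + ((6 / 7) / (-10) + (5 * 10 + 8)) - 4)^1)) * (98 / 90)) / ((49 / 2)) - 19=-21.03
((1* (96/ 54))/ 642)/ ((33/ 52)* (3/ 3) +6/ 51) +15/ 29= 29022863/ 55714365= 0.52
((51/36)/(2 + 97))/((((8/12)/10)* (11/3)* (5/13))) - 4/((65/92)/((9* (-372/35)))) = 1789459703/3303300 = 541.72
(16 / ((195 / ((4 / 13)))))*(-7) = -448 / 2535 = -0.18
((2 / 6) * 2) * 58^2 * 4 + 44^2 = 32720 / 3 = 10906.67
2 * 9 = 18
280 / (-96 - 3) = -2.83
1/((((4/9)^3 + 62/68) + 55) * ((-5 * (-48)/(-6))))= -12393/27760100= -0.00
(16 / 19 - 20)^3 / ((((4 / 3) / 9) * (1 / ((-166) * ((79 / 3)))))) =1423055533536 / 6859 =207472741.44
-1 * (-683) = 683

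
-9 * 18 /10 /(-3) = 27 /5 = 5.40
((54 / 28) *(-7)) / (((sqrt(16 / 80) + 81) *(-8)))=10935 / 524864 - 27 *sqrt(5) / 524864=0.02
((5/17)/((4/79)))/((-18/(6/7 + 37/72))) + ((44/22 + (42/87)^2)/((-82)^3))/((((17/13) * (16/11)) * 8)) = -126564805832219/286054976245248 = -0.44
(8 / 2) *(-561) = -2244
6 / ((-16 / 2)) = -3 / 4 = -0.75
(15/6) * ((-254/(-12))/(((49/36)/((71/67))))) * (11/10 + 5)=251.31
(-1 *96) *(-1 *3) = 288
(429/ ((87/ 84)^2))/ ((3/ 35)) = 3923920/ 841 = 4665.78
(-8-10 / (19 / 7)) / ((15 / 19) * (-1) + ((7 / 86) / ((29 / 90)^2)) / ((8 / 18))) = -5352124 / 446345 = -11.99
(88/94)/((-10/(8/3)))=-176/705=-0.25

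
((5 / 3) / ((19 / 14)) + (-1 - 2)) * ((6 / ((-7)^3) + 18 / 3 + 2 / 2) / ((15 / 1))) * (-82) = 3967078 / 58653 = 67.64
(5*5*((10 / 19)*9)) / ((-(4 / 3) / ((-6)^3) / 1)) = 364500 / 19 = 19184.21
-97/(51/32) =-3104/51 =-60.86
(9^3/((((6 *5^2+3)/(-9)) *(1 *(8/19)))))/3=-4617/136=-33.95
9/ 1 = 9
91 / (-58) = -1.57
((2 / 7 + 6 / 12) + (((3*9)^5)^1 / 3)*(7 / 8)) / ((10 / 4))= 46873105 / 28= 1674039.46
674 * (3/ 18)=337/ 3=112.33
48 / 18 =8 / 3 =2.67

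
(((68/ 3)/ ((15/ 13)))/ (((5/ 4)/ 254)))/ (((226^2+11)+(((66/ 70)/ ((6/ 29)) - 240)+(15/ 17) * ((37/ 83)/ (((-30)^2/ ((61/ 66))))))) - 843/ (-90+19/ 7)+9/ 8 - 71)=238487111454592/ 3034527890619545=0.08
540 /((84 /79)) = 3555 /7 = 507.86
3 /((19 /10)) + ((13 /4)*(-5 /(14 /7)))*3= -3465 /152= -22.80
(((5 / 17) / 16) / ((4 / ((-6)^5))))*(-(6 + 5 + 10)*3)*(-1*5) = -382725 / 34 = -11256.62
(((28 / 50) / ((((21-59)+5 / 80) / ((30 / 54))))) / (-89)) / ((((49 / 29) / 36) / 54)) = 200448 / 1890805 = 0.11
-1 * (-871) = 871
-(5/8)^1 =-5/8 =-0.62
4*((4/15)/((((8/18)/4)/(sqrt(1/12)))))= 8*sqrt(3)/5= 2.77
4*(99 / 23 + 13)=1592 / 23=69.22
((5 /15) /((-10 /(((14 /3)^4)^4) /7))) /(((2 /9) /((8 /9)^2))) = -41975197623.01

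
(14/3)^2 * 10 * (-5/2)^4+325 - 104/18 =52957/6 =8826.17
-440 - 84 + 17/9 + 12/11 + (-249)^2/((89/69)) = 418938122/8811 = 47547.17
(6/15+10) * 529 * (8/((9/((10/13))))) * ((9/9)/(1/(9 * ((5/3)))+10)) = 169280/453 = 373.69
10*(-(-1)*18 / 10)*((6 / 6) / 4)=4.50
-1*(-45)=45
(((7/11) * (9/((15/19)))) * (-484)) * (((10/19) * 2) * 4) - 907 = -15691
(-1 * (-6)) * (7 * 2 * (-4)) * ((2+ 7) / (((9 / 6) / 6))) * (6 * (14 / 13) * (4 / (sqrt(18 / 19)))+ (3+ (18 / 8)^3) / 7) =-677376 * sqrt(38) / 13 - 24867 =-346069.01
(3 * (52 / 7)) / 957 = 52 / 2233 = 0.02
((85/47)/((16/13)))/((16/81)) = 89505/12032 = 7.44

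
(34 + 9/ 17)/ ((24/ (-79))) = -46373/ 408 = -113.66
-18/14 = -1.29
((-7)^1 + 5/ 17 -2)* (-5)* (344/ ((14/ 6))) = 763680/ 119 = 6417.48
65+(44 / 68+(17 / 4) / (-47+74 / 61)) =12450323 / 189924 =65.55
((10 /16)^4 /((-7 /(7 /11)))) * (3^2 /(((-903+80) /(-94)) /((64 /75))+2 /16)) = -264375 /21991904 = -0.01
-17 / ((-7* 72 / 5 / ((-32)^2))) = 10880 / 63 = 172.70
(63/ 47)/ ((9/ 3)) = 21/ 47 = 0.45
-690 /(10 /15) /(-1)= 1035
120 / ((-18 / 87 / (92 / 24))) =-6670 / 3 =-2223.33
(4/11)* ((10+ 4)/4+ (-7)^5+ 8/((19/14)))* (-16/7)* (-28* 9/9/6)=-40851776/627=-65154.35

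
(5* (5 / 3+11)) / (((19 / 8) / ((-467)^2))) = 17447120 / 3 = 5815706.67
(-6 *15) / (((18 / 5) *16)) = -25 / 16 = -1.56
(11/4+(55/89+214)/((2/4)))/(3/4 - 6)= -153787/1869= -82.28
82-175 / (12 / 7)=-241 / 12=-20.08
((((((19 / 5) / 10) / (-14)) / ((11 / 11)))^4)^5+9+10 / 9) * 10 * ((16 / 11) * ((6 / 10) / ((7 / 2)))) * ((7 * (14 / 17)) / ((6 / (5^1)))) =72610962330826920910000000000000338309761117913623740200409 / 599510643655718739656250000000000000000000000000000000000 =121.12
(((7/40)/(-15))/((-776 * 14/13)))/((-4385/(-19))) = 247/4083312000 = 0.00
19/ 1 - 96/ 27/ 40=851/ 45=18.91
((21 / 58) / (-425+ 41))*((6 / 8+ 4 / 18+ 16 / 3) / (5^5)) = -1589 / 835200000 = -0.00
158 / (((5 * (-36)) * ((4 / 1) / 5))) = -79 / 72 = -1.10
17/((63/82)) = 1394/63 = 22.13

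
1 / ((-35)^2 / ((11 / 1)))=11 / 1225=0.01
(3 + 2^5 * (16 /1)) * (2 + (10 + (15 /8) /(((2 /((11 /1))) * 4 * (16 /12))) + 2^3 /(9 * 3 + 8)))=13069979 /1792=7293.52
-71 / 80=-0.89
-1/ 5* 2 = -2/ 5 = -0.40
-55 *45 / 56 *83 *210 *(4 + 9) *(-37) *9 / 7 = 13339272375 / 28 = 476402584.82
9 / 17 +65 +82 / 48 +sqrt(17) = sqrt(17) +27433 / 408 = 71.36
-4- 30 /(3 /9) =-94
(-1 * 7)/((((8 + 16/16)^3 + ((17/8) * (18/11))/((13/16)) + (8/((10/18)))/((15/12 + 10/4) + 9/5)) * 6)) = -37037/23361066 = -0.00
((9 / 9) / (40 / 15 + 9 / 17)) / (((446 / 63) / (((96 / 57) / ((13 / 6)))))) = 308448 / 8978203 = 0.03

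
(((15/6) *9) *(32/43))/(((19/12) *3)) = 2880/817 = 3.53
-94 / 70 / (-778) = 47 / 27230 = 0.00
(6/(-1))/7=-6/7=-0.86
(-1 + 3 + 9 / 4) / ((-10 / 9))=-153 / 40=-3.82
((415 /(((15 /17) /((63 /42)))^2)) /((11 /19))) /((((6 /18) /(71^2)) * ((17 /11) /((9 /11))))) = 3648892563 /220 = 16585875.29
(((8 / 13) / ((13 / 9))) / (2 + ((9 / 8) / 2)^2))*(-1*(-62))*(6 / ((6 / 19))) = 216.66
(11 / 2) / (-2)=-11 / 4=-2.75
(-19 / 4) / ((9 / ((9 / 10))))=-19 / 40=-0.48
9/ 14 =0.64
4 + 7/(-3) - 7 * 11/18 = -47/18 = -2.61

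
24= 24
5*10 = 50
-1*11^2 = -121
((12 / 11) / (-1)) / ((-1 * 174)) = 2 / 319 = 0.01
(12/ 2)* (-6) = -36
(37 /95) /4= 37 /380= 0.10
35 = 35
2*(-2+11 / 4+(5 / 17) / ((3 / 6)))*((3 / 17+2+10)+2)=21931 / 578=37.94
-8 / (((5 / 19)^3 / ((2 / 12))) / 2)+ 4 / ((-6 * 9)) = -494098 / 3375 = -146.40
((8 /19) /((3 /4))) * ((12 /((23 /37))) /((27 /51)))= 80512 /3933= 20.47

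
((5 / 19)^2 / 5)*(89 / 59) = 445 / 21299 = 0.02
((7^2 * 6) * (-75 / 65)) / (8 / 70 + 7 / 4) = -68600 / 377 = -181.96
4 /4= 1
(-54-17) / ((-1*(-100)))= -0.71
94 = 94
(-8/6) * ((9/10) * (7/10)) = -21/25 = -0.84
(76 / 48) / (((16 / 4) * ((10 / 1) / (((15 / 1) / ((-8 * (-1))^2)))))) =19 / 2048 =0.01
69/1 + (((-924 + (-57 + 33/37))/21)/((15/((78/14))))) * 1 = 468341/9065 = 51.66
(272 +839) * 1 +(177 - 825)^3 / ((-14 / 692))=94145843809 / 7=13449406258.43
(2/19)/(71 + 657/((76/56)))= 2/10547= 0.00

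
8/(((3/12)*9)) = 32/9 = 3.56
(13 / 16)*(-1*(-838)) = 5447 / 8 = 680.88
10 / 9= 1.11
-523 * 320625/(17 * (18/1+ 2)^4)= -268299/4352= -61.65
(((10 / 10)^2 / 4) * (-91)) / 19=-91 / 76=-1.20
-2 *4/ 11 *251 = -2008/ 11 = -182.55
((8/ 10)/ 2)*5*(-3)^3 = -54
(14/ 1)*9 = 126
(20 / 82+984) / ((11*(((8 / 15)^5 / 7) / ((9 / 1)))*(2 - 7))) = -26126.84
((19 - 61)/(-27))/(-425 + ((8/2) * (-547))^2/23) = 322/42998121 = 0.00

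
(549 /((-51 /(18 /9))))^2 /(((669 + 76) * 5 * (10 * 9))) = 7442 /5382625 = 0.00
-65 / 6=-10.83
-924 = -924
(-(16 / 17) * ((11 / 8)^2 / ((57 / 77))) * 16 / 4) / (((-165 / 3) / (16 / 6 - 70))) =-171094 / 14535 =-11.77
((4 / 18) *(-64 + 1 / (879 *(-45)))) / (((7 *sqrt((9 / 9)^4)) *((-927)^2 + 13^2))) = -2531521 / 1070919466785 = -0.00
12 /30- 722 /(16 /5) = -9009 /40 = -225.22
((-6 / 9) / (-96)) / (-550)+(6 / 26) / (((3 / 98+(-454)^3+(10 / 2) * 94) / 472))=-0.00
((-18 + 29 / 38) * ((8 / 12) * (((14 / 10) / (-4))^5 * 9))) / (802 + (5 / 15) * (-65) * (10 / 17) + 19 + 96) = 0.00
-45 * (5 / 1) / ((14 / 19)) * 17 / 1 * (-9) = 654075 / 14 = 46719.64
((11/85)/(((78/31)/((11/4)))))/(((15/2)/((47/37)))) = 176297/7359300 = 0.02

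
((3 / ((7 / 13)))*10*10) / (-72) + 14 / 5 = -4.94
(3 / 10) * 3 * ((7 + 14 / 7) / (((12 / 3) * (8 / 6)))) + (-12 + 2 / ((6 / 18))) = -717 / 160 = -4.48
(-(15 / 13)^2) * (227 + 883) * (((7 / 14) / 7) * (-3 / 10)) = 74925 / 2366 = 31.67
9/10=0.90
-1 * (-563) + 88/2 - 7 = 600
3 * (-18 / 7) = -54 / 7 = -7.71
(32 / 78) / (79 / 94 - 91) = -1504 / 330525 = -0.00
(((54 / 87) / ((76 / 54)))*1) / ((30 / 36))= 1458 / 2755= 0.53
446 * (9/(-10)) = -2007/5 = -401.40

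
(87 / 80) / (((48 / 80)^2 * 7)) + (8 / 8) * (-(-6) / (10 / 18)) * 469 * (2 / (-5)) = -17015447 / 8400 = -2025.65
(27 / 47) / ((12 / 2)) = 9 / 94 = 0.10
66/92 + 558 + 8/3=77471/138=561.38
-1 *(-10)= 10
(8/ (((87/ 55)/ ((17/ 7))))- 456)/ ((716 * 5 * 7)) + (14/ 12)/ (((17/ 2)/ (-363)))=-3232779547/ 64861545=-49.84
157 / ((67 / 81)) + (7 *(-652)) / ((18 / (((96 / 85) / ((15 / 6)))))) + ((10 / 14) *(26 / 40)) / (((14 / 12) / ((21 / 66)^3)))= 136934431889 / 1819210800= 75.27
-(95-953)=858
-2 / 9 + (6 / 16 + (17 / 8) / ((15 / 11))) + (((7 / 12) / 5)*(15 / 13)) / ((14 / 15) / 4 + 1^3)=78799 / 43290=1.82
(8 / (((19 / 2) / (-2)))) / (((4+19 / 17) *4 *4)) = -34 / 1653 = -0.02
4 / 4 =1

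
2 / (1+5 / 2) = 4 / 7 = 0.57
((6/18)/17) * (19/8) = 19/408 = 0.05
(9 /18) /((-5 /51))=-51 /10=-5.10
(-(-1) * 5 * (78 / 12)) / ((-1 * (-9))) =65 / 18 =3.61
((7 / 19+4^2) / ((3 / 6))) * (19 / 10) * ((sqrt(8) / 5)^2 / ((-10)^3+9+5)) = -0.02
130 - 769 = -639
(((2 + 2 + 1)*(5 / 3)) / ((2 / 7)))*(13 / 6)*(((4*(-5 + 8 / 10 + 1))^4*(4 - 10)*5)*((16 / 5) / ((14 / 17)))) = -14831058944 / 75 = -197747452.59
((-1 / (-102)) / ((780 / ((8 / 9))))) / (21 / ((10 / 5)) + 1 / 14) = 7 / 6623370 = 0.00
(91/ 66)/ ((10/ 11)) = 91/ 60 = 1.52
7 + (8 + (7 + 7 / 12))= 22.58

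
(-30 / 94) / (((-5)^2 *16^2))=-3 / 60160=-0.00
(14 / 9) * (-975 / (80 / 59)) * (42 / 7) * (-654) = 8778315 / 2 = 4389157.50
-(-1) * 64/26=32/13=2.46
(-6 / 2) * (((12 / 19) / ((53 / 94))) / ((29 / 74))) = -250416 / 29203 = -8.58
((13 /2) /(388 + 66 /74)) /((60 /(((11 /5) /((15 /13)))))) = 68783 /129501000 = 0.00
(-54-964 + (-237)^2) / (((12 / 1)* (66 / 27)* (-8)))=-165453 / 704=-235.02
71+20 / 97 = 6907 / 97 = 71.21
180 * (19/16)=855/4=213.75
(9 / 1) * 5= 45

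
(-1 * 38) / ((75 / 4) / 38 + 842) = -0.05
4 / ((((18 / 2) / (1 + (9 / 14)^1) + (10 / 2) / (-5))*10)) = 46 / 515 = 0.09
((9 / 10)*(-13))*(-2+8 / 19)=351 / 19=18.47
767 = 767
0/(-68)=0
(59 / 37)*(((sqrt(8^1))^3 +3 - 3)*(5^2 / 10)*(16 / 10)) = 3776*sqrt(2) / 37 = 144.33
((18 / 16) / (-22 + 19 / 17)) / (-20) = 153 / 56800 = 0.00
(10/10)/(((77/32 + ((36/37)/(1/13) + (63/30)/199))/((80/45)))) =18849280/159734763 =0.12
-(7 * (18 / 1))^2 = -15876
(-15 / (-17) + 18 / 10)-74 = -6062 / 85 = -71.32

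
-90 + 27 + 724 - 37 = 624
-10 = -10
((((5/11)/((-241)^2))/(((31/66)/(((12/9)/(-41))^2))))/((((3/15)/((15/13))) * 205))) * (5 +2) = 5600/1613209242203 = 0.00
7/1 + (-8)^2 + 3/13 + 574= 645.23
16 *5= 80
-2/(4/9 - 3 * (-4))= -9/56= -0.16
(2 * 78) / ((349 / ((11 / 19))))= 0.26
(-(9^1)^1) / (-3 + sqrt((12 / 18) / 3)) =27 * sqrt(2) / 79 + 243 / 79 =3.56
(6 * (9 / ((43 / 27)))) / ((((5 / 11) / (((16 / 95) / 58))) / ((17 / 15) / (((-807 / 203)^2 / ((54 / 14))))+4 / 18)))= 23156320176 / 214306146625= 0.11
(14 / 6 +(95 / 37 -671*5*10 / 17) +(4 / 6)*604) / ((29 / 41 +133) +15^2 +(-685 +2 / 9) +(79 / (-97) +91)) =17627873535 / 2655332306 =6.64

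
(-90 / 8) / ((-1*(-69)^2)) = 5 / 2116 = 0.00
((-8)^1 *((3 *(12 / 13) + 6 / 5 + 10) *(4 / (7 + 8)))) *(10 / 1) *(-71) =4125952 / 195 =21158.73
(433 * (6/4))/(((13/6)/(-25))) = -97425/13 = -7494.23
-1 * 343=-343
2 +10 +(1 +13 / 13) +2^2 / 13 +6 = 264 / 13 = 20.31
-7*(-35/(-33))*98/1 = -24010/33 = -727.58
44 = 44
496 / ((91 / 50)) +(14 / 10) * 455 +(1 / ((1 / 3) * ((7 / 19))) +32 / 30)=1254076 / 1365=918.74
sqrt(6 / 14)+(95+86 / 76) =96.79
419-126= 293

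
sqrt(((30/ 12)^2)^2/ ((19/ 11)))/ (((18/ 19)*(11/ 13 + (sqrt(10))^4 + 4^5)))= 325*sqrt(209)/ 1052856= 0.00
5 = 5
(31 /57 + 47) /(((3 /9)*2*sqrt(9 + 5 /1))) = 1355*sqrt(14) /266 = 19.06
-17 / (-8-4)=17 / 12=1.42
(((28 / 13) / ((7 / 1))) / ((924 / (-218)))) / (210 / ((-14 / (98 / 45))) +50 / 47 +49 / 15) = 51230 / 19996977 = 0.00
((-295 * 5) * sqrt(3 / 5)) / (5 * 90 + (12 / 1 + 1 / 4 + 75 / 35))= -8260 * sqrt(15) / 13003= -2.46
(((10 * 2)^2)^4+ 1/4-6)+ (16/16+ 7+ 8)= 102400000041/4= 25600000010.25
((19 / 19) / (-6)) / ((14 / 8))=-2 / 21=-0.10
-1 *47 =-47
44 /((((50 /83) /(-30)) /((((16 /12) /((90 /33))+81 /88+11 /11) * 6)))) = -31676.12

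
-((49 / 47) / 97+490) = -2233959 / 4559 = -490.01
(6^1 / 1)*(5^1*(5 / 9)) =50 / 3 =16.67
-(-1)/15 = 1/15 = 0.07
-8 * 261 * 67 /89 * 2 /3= -93264 /89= -1047.91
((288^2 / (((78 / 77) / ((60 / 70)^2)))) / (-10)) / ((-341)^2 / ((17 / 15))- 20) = -46531584 / 793463125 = -0.06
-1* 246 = -246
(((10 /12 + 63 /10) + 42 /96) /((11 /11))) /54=1817 /12960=0.14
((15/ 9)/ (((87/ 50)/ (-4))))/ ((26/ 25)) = -12500/ 3393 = -3.68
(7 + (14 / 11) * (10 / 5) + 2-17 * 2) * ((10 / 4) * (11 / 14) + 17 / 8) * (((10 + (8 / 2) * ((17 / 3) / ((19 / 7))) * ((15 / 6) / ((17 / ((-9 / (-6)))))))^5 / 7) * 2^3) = -1716688212890625 / 70243019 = -24439271.51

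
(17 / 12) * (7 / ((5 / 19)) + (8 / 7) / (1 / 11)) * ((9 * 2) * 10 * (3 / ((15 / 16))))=1118736 / 35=31963.89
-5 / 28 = -0.18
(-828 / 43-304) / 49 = -13900 / 2107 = -6.60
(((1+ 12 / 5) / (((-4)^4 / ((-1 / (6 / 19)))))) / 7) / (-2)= 323 / 107520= 0.00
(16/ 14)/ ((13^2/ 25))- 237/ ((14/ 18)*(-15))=121159/ 5915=20.48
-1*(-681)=681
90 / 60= 3 / 2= 1.50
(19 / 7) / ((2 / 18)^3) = 13851 / 7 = 1978.71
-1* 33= -33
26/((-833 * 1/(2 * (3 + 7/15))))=-2704/12495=-0.22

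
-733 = -733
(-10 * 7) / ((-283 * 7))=10 / 283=0.04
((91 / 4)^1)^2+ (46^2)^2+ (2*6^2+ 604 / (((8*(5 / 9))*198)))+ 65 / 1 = 3940737899 / 880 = 4478111.25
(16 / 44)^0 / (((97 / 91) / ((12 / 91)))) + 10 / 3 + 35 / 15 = 1685 / 291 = 5.79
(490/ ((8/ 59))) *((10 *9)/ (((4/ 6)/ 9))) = 17562825/ 4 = 4390706.25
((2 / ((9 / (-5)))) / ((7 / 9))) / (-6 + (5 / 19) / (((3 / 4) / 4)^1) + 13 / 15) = 2850 / 7441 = 0.38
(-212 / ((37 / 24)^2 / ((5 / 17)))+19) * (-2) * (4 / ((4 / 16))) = 5387936 / 23273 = 231.51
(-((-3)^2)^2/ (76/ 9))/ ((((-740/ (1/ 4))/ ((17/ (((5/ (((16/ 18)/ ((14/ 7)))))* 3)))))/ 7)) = 3213/ 281200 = 0.01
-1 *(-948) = 948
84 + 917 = 1001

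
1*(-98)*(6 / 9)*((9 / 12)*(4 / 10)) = -98 / 5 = -19.60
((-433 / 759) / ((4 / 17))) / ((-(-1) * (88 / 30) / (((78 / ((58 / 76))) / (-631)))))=27272505 / 203704468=0.13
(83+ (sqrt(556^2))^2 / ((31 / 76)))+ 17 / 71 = 1668281066 / 2201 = 757965.05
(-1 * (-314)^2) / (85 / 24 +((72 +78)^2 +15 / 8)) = -1183152 / 270065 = -4.38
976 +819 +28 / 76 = 34112 / 19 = 1795.37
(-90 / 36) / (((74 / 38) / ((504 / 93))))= -7980 / 1147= -6.96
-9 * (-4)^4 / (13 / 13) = -2304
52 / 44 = 13 / 11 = 1.18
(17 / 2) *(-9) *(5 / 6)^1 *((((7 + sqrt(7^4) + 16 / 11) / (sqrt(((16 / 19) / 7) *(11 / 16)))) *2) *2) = -161160 *sqrt(1463) / 121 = -50944.12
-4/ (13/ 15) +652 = 8416/ 13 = 647.38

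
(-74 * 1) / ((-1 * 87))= 74 / 87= 0.85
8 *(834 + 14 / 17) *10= 1135360 / 17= 66785.88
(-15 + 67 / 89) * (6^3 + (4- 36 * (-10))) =-735440 / 89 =-8263.37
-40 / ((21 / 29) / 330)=-127600 / 7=-18228.57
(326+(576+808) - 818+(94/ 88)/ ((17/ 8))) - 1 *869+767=147824/ 187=790.50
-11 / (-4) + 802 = 804.75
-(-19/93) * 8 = 152/93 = 1.63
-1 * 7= -7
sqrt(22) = 4.69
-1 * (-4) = 4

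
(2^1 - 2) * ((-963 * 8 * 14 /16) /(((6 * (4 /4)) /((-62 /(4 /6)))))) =0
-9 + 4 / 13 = -113 / 13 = -8.69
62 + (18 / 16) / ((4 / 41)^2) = 23065 / 128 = 180.20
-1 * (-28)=28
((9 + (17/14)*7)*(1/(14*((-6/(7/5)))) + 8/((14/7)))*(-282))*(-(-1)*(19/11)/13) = -1493989/572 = -2611.87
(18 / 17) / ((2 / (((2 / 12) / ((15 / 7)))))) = 0.04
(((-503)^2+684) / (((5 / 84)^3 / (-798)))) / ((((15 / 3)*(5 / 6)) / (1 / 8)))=-89993366239392 / 3125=-28797877196.61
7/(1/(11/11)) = 7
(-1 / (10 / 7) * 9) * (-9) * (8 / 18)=25.20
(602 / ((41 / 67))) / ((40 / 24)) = 121002 / 205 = 590.25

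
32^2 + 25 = 1049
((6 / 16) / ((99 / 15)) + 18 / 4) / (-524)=-401 / 46112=-0.01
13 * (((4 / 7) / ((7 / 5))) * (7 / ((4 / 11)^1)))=715 / 7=102.14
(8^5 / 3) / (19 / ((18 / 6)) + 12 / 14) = 229376 / 151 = 1519.05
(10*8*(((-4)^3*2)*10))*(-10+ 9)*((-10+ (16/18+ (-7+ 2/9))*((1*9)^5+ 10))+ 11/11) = -320533299200/9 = -35614811022.22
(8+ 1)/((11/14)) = 11.45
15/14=1.07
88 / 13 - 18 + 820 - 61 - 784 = -471 / 13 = -36.23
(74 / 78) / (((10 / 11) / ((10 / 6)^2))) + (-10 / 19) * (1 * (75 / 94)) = 1554005 / 626886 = 2.48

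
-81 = -81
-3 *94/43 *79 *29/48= -107677/344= -313.01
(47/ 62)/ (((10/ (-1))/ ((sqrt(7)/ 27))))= -47 * sqrt(7)/ 16740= -0.01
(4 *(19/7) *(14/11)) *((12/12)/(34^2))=0.01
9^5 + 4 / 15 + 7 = 885844 / 15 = 59056.27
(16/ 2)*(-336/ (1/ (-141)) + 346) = 381776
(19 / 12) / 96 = 19 / 1152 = 0.02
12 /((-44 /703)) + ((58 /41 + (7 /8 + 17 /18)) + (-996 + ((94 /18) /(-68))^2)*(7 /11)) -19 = -12919375613 /15356304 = -841.31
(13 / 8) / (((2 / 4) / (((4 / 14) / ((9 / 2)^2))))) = 26 / 567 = 0.05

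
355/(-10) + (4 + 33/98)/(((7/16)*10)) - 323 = -245251/686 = -357.51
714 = 714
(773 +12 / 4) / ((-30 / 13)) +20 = -4744 / 15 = -316.27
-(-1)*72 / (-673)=-72 / 673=-0.11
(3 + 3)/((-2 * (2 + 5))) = -3/7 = -0.43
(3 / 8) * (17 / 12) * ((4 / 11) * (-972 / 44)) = -4131 / 968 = -4.27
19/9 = 2.11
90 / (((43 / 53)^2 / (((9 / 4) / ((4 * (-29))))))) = -1137645 / 428968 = -2.65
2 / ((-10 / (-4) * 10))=2 / 25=0.08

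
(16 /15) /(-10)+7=6.89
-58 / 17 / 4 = -29 / 34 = -0.85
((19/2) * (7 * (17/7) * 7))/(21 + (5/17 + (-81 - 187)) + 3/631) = -24253747/5292726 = -4.58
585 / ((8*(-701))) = -585 / 5608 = -0.10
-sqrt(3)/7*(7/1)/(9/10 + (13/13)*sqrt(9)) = -10*sqrt(3)/39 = -0.44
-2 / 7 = -0.29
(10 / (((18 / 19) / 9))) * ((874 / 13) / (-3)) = -83030 / 39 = -2128.97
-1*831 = -831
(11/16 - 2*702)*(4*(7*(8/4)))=-157171/2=-78585.50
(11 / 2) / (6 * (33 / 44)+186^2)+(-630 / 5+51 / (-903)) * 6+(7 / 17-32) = -25364193376 / 32191047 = -787.93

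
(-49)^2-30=2371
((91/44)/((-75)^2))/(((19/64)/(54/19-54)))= -157248/2481875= -0.06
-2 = -2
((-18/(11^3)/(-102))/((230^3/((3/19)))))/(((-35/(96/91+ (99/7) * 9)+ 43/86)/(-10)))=-6183/81676645763350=-0.00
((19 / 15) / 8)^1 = 19 / 120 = 0.16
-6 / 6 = -1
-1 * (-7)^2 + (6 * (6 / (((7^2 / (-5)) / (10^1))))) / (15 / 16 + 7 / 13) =-1111507 / 15043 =-73.89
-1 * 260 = -260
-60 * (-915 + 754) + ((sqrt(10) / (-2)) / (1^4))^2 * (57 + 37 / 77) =754885 / 77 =9803.70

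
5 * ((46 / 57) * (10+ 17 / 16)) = 6785 / 152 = 44.64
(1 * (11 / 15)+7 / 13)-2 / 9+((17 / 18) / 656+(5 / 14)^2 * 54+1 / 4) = 102655699 / 12536160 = 8.19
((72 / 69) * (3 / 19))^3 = 373248 / 83453453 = 0.00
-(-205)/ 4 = 205/ 4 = 51.25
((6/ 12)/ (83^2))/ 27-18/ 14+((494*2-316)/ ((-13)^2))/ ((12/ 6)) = 309138169/ 440083098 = 0.70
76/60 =19/15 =1.27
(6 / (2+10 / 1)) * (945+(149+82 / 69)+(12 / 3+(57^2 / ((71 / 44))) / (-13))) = 30070024 / 63687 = 472.15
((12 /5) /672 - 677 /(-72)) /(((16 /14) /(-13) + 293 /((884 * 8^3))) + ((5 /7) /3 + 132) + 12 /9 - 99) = 1341077504 /4916459655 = 0.27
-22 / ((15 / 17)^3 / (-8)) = 864688 / 3375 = 256.20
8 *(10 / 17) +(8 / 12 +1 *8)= 13.37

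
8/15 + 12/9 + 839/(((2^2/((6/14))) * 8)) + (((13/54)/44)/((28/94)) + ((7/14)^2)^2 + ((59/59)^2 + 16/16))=5050853/332640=15.18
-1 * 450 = -450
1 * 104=104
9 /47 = 0.19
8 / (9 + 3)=2 / 3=0.67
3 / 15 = 1 / 5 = 0.20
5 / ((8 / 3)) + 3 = 39 / 8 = 4.88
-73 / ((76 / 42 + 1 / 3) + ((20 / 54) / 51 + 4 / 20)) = -3518235 / 113264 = -31.06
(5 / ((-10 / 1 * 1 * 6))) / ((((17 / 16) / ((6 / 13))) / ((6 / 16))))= -3 / 221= -0.01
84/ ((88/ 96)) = 1008/ 11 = 91.64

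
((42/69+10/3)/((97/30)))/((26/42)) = 57120/29003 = 1.97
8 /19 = 0.42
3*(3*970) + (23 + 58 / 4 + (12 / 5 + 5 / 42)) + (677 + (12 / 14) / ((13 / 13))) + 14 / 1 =993497 / 105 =9461.88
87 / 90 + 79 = 2399 / 30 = 79.97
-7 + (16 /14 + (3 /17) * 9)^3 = 22532012 /1685159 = 13.37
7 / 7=1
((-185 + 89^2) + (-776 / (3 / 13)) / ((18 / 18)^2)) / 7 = 13120 / 21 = 624.76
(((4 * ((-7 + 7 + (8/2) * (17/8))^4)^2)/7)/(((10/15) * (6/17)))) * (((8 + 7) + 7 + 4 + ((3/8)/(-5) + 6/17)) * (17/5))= 2119046765124893/358400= 5912518875.91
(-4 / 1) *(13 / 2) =-26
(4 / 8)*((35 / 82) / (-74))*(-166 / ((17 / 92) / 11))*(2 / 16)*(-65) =-47772725 / 206312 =-231.56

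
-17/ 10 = -1.70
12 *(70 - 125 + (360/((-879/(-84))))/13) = -2392980/3809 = -628.24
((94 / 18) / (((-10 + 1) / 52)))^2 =5973136 / 6561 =910.40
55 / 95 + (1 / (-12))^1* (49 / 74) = 0.52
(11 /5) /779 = 11 /3895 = 0.00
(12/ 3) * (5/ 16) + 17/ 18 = 79/ 36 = 2.19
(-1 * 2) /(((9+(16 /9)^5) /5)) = -590490 /1580017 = -0.37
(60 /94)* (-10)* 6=-1800 /47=-38.30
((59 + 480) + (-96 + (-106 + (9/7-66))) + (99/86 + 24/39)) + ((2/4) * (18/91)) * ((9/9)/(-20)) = 3063849/11180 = 274.05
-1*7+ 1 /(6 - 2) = -27 /4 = -6.75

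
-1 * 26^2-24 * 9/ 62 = -21064/ 31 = -679.48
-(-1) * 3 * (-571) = -1713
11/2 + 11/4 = 33/4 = 8.25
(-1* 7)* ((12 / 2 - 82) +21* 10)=-938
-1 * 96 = -96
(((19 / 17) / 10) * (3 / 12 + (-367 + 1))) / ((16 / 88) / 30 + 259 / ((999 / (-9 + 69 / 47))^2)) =-2024291591091 / 1029184216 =-1966.89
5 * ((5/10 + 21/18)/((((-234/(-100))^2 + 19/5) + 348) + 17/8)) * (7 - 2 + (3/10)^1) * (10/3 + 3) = 12587500/16173027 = 0.78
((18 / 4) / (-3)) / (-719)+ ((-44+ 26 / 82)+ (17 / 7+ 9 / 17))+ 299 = 1812072949 / 7016002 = 258.28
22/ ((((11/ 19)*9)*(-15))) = -38/ 135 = -0.28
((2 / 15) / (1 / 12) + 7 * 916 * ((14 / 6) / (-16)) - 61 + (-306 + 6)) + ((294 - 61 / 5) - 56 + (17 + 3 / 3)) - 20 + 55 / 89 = -5714149 / 5340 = -1070.07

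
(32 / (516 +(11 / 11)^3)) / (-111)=-32 / 57387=-0.00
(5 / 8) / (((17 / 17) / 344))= 215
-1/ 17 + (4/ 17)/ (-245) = -249/ 4165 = -0.06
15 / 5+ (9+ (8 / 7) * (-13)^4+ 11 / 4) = 914365 / 28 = 32655.89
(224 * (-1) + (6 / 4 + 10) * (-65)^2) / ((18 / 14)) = 677089 / 18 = 37616.06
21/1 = 21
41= 41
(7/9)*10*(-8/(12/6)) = -280/9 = -31.11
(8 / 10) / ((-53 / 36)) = -144 / 265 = -0.54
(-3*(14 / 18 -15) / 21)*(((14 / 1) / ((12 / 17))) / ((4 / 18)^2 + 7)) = 3264 / 571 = 5.72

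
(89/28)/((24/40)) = 445/84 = 5.30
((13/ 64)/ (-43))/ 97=-13/ 266944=-0.00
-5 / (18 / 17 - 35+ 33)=5.31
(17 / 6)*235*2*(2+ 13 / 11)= 139825 / 33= 4237.12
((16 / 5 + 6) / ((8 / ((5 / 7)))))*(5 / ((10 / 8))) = 23 / 7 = 3.29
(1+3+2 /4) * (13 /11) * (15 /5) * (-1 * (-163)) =57213 /22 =2600.59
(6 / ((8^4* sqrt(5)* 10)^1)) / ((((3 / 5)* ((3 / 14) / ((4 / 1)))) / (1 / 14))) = sqrt(5) / 15360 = 0.00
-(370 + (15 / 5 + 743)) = -1116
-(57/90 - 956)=28661/30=955.37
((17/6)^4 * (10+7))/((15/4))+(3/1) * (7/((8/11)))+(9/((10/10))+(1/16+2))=6455813/19440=332.09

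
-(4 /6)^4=-16 /81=-0.20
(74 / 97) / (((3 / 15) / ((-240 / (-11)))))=88800 / 1067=83.22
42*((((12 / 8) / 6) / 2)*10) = 105 / 2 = 52.50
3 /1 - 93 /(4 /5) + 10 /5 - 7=-473 /4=-118.25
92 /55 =1.67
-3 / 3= -1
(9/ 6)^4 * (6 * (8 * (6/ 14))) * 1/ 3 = 243/ 7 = 34.71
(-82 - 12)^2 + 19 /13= 8837.46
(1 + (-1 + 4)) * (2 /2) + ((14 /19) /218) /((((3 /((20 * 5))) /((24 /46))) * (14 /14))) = 193332 /47633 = 4.06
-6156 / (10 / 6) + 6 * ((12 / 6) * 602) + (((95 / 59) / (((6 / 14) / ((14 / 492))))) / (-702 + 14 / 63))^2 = 16481999229516092453 / 4668592575744320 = 3530.40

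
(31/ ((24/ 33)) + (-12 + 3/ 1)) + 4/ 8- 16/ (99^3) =264891499/ 7762392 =34.12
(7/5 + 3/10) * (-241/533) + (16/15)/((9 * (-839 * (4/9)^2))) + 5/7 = -1724717/31303090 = -0.06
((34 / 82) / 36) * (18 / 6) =17 / 492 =0.03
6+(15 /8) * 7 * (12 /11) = 447 /22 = 20.32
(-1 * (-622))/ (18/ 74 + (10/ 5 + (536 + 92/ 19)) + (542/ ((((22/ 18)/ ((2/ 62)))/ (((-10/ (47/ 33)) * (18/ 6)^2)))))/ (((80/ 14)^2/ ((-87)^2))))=-50967724960/ 17125308098739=-0.00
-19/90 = -0.21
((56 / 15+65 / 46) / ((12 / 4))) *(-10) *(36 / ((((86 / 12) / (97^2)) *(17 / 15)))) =-12028089240 / 16813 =-715404.11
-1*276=-276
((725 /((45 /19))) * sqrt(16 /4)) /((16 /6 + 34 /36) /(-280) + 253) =617120 /255011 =2.42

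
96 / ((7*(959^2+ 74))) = 32 / 2146095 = 0.00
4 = 4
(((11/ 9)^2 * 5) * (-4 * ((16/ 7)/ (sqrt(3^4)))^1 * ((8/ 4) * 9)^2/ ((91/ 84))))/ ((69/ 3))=-619520/ 6279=-98.67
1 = 1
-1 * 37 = -37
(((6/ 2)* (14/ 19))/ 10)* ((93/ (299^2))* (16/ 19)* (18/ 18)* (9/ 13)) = 281232/ 2097794465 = 0.00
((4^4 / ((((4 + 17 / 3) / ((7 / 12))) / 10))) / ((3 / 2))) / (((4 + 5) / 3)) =8960 / 261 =34.33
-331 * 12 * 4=-15888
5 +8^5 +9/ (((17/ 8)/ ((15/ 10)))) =557249/ 17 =32779.35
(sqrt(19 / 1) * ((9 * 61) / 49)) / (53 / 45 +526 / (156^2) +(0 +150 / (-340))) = 567819720 * sqrt(19) / 38426143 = 64.41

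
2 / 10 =1 / 5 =0.20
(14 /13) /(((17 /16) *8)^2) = 56 /3757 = 0.01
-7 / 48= -0.15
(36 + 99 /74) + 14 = 3799 /74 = 51.34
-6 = -6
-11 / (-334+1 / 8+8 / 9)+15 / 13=369921 / 311675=1.19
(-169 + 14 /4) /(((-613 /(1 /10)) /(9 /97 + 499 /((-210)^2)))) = 147395293 /52444602000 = 0.00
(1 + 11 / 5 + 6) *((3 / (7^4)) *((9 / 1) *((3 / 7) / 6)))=621 / 84035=0.01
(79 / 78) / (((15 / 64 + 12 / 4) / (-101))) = -255328 / 8073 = -31.63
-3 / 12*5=-5 / 4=-1.25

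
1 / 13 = 0.08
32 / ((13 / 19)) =608 / 13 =46.77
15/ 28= 0.54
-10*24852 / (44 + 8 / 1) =-62130 / 13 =-4779.23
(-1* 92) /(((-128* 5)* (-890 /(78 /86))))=-897 /6123200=-0.00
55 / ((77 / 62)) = 44.29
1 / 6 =0.17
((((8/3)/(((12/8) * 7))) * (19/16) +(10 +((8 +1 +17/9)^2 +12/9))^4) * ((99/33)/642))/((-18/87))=-2488222587665817887/386903928348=-6431112.24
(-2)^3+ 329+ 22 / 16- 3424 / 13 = 6135 / 104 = 58.99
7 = 7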